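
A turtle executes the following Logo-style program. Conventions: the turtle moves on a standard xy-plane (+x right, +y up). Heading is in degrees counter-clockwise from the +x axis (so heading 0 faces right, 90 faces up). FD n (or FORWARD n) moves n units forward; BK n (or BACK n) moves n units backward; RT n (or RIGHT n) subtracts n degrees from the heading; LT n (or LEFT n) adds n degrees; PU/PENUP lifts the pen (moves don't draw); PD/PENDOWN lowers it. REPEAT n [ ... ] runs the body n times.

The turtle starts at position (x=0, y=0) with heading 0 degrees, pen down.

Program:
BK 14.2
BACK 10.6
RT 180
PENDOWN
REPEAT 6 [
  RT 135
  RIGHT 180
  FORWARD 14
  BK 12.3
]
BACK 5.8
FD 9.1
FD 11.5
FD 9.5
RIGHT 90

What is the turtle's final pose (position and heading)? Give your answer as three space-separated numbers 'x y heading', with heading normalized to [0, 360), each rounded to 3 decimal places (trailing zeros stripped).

Answer: -21.898 23.098 0

Derivation:
Executing turtle program step by step:
Start: pos=(0,0), heading=0, pen down
BK 14.2: (0,0) -> (-14.2,0) [heading=0, draw]
BK 10.6: (-14.2,0) -> (-24.8,0) [heading=0, draw]
RT 180: heading 0 -> 180
PD: pen down
REPEAT 6 [
  -- iteration 1/6 --
  RT 135: heading 180 -> 45
  RT 180: heading 45 -> 225
  FD 14: (-24.8,0) -> (-34.699,-9.899) [heading=225, draw]
  BK 12.3: (-34.699,-9.899) -> (-26.002,-1.202) [heading=225, draw]
  -- iteration 2/6 --
  RT 135: heading 225 -> 90
  RT 180: heading 90 -> 270
  FD 14: (-26.002,-1.202) -> (-26.002,-15.202) [heading=270, draw]
  BK 12.3: (-26.002,-15.202) -> (-26.002,-2.902) [heading=270, draw]
  -- iteration 3/6 --
  RT 135: heading 270 -> 135
  RT 180: heading 135 -> 315
  FD 14: (-26.002,-2.902) -> (-16.103,-12.802) [heading=315, draw]
  BK 12.3: (-16.103,-12.802) -> (-24.8,-4.104) [heading=315, draw]
  -- iteration 4/6 --
  RT 135: heading 315 -> 180
  RT 180: heading 180 -> 0
  FD 14: (-24.8,-4.104) -> (-10.8,-4.104) [heading=0, draw]
  BK 12.3: (-10.8,-4.104) -> (-23.1,-4.104) [heading=0, draw]
  -- iteration 5/6 --
  RT 135: heading 0 -> 225
  RT 180: heading 225 -> 45
  FD 14: (-23.1,-4.104) -> (-13.201,5.795) [heading=45, draw]
  BK 12.3: (-13.201,5.795) -> (-21.898,-2.902) [heading=45, draw]
  -- iteration 6/6 --
  RT 135: heading 45 -> 270
  RT 180: heading 270 -> 90
  FD 14: (-21.898,-2.902) -> (-21.898,11.098) [heading=90, draw]
  BK 12.3: (-21.898,11.098) -> (-21.898,-1.202) [heading=90, draw]
]
BK 5.8: (-21.898,-1.202) -> (-21.898,-7.002) [heading=90, draw]
FD 9.1: (-21.898,-7.002) -> (-21.898,2.098) [heading=90, draw]
FD 11.5: (-21.898,2.098) -> (-21.898,13.598) [heading=90, draw]
FD 9.5: (-21.898,13.598) -> (-21.898,23.098) [heading=90, draw]
RT 90: heading 90 -> 0
Final: pos=(-21.898,23.098), heading=0, 18 segment(s) drawn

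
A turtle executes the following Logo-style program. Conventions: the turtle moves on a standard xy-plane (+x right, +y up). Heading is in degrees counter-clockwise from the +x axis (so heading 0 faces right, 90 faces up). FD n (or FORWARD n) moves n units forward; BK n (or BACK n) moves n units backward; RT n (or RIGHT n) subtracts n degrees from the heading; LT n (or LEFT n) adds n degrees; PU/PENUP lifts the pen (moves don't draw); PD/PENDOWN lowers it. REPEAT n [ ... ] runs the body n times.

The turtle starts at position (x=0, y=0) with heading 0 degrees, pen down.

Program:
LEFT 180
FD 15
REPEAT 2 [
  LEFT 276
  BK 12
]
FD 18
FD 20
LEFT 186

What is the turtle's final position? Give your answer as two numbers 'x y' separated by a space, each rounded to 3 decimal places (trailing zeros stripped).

Executing turtle program step by step:
Start: pos=(0,0), heading=0, pen down
LT 180: heading 0 -> 180
FD 15: (0,0) -> (-15,0) [heading=180, draw]
REPEAT 2 [
  -- iteration 1/2 --
  LT 276: heading 180 -> 96
  BK 12: (-15,0) -> (-13.746,-11.934) [heading=96, draw]
  -- iteration 2/2 --
  LT 276: heading 96 -> 12
  BK 12: (-13.746,-11.934) -> (-25.483,-14.429) [heading=12, draw]
]
FD 18: (-25.483,-14.429) -> (-7.877,-10.687) [heading=12, draw]
FD 20: (-7.877,-10.687) -> (11.686,-6.529) [heading=12, draw]
LT 186: heading 12 -> 198
Final: pos=(11.686,-6.529), heading=198, 5 segment(s) drawn

Answer: 11.686 -6.529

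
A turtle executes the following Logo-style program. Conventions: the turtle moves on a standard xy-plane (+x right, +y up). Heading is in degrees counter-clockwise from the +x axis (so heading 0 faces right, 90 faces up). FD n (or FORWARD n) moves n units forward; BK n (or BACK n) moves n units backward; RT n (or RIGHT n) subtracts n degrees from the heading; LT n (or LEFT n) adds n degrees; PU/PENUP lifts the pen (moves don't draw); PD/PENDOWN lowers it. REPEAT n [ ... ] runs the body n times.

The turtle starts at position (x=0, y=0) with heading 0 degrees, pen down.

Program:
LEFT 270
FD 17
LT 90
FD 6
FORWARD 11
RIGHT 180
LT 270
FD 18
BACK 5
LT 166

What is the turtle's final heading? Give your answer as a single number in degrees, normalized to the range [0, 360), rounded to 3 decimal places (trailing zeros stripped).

Executing turtle program step by step:
Start: pos=(0,0), heading=0, pen down
LT 270: heading 0 -> 270
FD 17: (0,0) -> (0,-17) [heading=270, draw]
LT 90: heading 270 -> 0
FD 6: (0,-17) -> (6,-17) [heading=0, draw]
FD 11: (6,-17) -> (17,-17) [heading=0, draw]
RT 180: heading 0 -> 180
LT 270: heading 180 -> 90
FD 18: (17,-17) -> (17,1) [heading=90, draw]
BK 5: (17,1) -> (17,-4) [heading=90, draw]
LT 166: heading 90 -> 256
Final: pos=(17,-4), heading=256, 5 segment(s) drawn

Answer: 256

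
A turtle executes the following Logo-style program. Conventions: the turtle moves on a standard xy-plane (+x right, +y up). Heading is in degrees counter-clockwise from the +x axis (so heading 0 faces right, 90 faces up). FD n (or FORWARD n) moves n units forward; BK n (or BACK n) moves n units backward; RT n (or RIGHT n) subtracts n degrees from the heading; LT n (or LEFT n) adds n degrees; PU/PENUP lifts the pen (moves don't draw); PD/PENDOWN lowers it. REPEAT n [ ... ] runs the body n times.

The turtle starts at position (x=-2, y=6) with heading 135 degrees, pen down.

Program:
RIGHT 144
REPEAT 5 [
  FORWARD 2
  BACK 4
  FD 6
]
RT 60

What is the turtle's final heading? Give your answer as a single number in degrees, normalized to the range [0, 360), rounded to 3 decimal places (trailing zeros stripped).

Executing turtle program step by step:
Start: pos=(-2,6), heading=135, pen down
RT 144: heading 135 -> 351
REPEAT 5 [
  -- iteration 1/5 --
  FD 2: (-2,6) -> (-0.025,5.687) [heading=351, draw]
  BK 4: (-0.025,5.687) -> (-3.975,6.313) [heading=351, draw]
  FD 6: (-3.975,6.313) -> (1.951,5.374) [heading=351, draw]
  -- iteration 2/5 --
  FD 2: (1.951,5.374) -> (3.926,5.061) [heading=351, draw]
  BK 4: (3.926,5.061) -> (-0.025,5.687) [heading=351, draw]
  FD 6: (-0.025,5.687) -> (5.902,4.749) [heading=351, draw]
  -- iteration 3/5 --
  FD 2: (5.902,4.749) -> (7.877,4.436) [heading=351, draw]
  BK 4: (7.877,4.436) -> (3.926,5.061) [heading=351, draw]
  FD 6: (3.926,5.061) -> (9.852,4.123) [heading=351, draw]
  -- iteration 4/5 --
  FD 2: (9.852,4.123) -> (11.828,3.81) [heading=351, draw]
  BK 4: (11.828,3.81) -> (7.877,4.436) [heading=351, draw]
  FD 6: (7.877,4.436) -> (13.803,3.497) [heading=351, draw]
  -- iteration 5/5 --
  FD 2: (13.803,3.497) -> (15.778,3.184) [heading=351, draw]
  BK 4: (15.778,3.184) -> (11.828,3.81) [heading=351, draw]
  FD 6: (11.828,3.81) -> (17.754,2.871) [heading=351, draw]
]
RT 60: heading 351 -> 291
Final: pos=(17.754,2.871), heading=291, 15 segment(s) drawn

Answer: 291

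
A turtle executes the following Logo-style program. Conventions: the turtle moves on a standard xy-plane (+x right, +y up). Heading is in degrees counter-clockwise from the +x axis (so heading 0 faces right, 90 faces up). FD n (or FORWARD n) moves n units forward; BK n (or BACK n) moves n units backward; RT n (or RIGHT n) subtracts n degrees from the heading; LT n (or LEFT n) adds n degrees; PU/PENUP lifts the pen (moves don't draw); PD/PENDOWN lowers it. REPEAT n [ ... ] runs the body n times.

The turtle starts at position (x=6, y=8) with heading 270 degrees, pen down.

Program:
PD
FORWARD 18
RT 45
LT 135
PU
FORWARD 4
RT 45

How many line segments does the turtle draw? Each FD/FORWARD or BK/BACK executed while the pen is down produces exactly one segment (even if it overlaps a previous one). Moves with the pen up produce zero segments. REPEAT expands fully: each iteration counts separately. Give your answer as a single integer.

Executing turtle program step by step:
Start: pos=(6,8), heading=270, pen down
PD: pen down
FD 18: (6,8) -> (6,-10) [heading=270, draw]
RT 45: heading 270 -> 225
LT 135: heading 225 -> 0
PU: pen up
FD 4: (6,-10) -> (10,-10) [heading=0, move]
RT 45: heading 0 -> 315
Final: pos=(10,-10), heading=315, 1 segment(s) drawn
Segments drawn: 1

Answer: 1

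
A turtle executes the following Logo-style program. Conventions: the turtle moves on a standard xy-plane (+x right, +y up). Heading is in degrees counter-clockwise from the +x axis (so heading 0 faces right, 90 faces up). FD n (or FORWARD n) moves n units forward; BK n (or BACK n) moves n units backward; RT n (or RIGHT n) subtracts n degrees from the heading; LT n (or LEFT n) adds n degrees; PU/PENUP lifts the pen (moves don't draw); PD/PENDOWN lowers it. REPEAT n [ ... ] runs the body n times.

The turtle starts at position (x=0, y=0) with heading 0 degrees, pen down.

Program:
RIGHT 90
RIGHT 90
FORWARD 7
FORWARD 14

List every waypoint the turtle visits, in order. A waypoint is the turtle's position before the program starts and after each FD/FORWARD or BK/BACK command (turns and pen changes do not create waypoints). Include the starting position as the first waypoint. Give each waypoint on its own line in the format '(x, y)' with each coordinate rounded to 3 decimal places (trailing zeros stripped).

Executing turtle program step by step:
Start: pos=(0,0), heading=0, pen down
RT 90: heading 0 -> 270
RT 90: heading 270 -> 180
FD 7: (0,0) -> (-7,0) [heading=180, draw]
FD 14: (-7,0) -> (-21,0) [heading=180, draw]
Final: pos=(-21,0), heading=180, 2 segment(s) drawn
Waypoints (3 total):
(0, 0)
(-7, 0)
(-21, 0)

Answer: (0, 0)
(-7, 0)
(-21, 0)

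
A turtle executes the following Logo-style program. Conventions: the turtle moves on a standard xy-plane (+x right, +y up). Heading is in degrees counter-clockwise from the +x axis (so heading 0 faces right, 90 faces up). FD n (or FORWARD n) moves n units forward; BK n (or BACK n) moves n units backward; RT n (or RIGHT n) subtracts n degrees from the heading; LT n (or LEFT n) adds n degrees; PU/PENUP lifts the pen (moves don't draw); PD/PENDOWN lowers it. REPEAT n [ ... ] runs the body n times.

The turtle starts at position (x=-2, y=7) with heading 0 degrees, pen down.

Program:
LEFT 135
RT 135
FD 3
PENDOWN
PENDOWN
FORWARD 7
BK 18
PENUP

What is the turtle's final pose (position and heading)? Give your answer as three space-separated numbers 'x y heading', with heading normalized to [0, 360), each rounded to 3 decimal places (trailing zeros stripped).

Answer: -10 7 0

Derivation:
Executing turtle program step by step:
Start: pos=(-2,7), heading=0, pen down
LT 135: heading 0 -> 135
RT 135: heading 135 -> 0
FD 3: (-2,7) -> (1,7) [heading=0, draw]
PD: pen down
PD: pen down
FD 7: (1,7) -> (8,7) [heading=0, draw]
BK 18: (8,7) -> (-10,7) [heading=0, draw]
PU: pen up
Final: pos=(-10,7), heading=0, 3 segment(s) drawn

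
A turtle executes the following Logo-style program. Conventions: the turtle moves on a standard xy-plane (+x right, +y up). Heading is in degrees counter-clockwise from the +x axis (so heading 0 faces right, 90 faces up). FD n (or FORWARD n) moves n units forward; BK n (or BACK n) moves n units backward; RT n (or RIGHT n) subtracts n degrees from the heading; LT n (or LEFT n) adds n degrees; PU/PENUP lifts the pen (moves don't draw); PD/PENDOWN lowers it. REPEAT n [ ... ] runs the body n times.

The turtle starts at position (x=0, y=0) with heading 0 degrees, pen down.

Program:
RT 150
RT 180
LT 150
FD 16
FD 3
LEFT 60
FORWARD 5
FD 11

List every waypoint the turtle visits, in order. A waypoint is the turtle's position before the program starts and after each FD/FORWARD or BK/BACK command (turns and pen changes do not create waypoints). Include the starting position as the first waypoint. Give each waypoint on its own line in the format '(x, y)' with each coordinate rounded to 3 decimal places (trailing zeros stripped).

Executing turtle program step by step:
Start: pos=(0,0), heading=0, pen down
RT 150: heading 0 -> 210
RT 180: heading 210 -> 30
LT 150: heading 30 -> 180
FD 16: (0,0) -> (-16,0) [heading=180, draw]
FD 3: (-16,0) -> (-19,0) [heading=180, draw]
LT 60: heading 180 -> 240
FD 5: (-19,0) -> (-21.5,-4.33) [heading=240, draw]
FD 11: (-21.5,-4.33) -> (-27,-13.856) [heading=240, draw]
Final: pos=(-27,-13.856), heading=240, 4 segment(s) drawn
Waypoints (5 total):
(0, 0)
(-16, 0)
(-19, 0)
(-21.5, -4.33)
(-27, -13.856)

Answer: (0, 0)
(-16, 0)
(-19, 0)
(-21.5, -4.33)
(-27, -13.856)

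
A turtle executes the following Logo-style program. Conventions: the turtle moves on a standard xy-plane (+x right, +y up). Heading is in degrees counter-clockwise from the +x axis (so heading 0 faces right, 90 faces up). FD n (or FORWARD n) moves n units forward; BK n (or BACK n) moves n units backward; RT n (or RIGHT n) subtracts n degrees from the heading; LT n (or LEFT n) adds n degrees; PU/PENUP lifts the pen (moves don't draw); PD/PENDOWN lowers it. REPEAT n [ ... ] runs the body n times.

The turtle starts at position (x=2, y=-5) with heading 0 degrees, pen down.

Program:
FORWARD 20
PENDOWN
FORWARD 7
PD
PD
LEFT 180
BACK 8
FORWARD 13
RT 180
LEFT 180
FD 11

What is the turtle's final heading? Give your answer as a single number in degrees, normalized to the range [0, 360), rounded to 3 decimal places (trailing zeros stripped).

Executing turtle program step by step:
Start: pos=(2,-5), heading=0, pen down
FD 20: (2,-5) -> (22,-5) [heading=0, draw]
PD: pen down
FD 7: (22,-5) -> (29,-5) [heading=0, draw]
PD: pen down
PD: pen down
LT 180: heading 0 -> 180
BK 8: (29,-5) -> (37,-5) [heading=180, draw]
FD 13: (37,-5) -> (24,-5) [heading=180, draw]
RT 180: heading 180 -> 0
LT 180: heading 0 -> 180
FD 11: (24,-5) -> (13,-5) [heading=180, draw]
Final: pos=(13,-5), heading=180, 5 segment(s) drawn

Answer: 180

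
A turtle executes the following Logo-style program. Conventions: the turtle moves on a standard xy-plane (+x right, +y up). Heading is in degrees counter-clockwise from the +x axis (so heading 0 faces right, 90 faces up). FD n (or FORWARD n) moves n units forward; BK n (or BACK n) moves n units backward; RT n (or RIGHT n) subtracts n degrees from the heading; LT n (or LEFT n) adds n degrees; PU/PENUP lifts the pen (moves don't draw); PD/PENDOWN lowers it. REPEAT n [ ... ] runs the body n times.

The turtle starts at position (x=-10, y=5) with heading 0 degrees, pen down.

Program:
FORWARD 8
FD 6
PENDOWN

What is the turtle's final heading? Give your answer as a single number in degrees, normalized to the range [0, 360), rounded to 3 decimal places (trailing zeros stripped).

Executing turtle program step by step:
Start: pos=(-10,5), heading=0, pen down
FD 8: (-10,5) -> (-2,5) [heading=0, draw]
FD 6: (-2,5) -> (4,5) [heading=0, draw]
PD: pen down
Final: pos=(4,5), heading=0, 2 segment(s) drawn

Answer: 0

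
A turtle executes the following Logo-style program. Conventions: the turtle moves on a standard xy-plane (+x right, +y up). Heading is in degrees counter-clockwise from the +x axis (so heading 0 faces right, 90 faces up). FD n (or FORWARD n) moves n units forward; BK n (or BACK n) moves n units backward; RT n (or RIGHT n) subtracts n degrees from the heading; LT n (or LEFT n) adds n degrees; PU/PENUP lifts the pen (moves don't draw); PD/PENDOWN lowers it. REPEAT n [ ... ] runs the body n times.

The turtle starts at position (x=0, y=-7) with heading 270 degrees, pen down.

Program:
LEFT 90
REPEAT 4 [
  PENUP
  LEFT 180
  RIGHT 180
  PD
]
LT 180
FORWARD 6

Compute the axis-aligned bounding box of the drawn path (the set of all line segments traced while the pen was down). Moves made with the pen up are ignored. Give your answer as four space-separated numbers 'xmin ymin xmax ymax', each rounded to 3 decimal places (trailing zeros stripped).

Executing turtle program step by step:
Start: pos=(0,-7), heading=270, pen down
LT 90: heading 270 -> 0
REPEAT 4 [
  -- iteration 1/4 --
  PU: pen up
  LT 180: heading 0 -> 180
  RT 180: heading 180 -> 0
  PD: pen down
  -- iteration 2/4 --
  PU: pen up
  LT 180: heading 0 -> 180
  RT 180: heading 180 -> 0
  PD: pen down
  -- iteration 3/4 --
  PU: pen up
  LT 180: heading 0 -> 180
  RT 180: heading 180 -> 0
  PD: pen down
  -- iteration 4/4 --
  PU: pen up
  LT 180: heading 0 -> 180
  RT 180: heading 180 -> 0
  PD: pen down
]
LT 180: heading 0 -> 180
FD 6: (0,-7) -> (-6,-7) [heading=180, draw]
Final: pos=(-6,-7), heading=180, 1 segment(s) drawn

Segment endpoints: x in {-6, 0}, y in {-7, -7}
xmin=-6, ymin=-7, xmax=0, ymax=-7

Answer: -6 -7 0 -7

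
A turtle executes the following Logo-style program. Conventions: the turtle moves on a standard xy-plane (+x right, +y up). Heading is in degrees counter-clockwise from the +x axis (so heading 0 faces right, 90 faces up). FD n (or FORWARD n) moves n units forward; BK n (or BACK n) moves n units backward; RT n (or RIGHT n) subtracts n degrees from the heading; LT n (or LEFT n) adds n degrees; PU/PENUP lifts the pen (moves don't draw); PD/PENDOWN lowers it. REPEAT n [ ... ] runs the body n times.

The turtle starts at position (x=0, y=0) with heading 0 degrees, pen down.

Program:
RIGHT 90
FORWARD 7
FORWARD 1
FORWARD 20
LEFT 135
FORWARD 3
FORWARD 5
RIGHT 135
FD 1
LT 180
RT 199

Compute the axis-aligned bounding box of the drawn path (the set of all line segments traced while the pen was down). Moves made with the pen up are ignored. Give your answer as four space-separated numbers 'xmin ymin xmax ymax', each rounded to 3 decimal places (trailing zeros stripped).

Answer: 0 -28 5.657 0

Derivation:
Executing turtle program step by step:
Start: pos=(0,0), heading=0, pen down
RT 90: heading 0 -> 270
FD 7: (0,0) -> (0,-7) [heading=270, draw]
FD 1: (0,-7) -> (0,-8) [heading=270, draw]
FD 20: (0,-8) -> (0,-28) [heading=270, draw]
LT 135: heading 270 -> 45
FD 3: (0,-28) -> (2.121,-25.879) [heading=45, draw]
FD 5: (2.121,-25.879) -> (5.657,-22.343) [heading=45, draw]
RT 135: heading 45 -> 270
FD 1: (5.657,-22.343) -> (5.657,-23.343) [heading=270, draw]
LT 180: heading 270 -> 90
RT 199: heading 90 -> 251
Final: pos=(5.657,-23.343), heading=251, 6 segment(s) drawn

Segment endpoints: x in {0, 0, 0, 0, 2.121, 5.657}, y in {-28, -25.879, -23.343, -22.343, -8, -7, 0}
xmin=0, ymin=-28, xmax=5.657, ymax=0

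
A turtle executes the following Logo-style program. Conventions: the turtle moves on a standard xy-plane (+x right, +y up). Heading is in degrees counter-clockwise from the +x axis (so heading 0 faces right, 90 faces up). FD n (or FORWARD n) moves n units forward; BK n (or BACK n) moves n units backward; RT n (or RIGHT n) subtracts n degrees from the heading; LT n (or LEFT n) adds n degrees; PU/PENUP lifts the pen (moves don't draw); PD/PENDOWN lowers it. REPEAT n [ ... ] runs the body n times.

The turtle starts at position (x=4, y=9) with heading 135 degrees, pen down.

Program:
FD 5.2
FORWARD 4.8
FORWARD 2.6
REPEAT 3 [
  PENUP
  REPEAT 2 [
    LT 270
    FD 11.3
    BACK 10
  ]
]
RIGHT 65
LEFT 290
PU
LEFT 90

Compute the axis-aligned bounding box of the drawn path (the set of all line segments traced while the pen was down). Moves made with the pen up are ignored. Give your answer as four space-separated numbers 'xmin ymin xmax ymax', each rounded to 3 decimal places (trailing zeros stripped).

Answer: -4.91 9 4 17.91

Derivation:
Executing turtle program step by step:
Start: pos=(4,9), heading=135, pen down
FD 5.2: (4,9) -> (0.323,12.677) [heading=135, draw]
FD 4.8: (0.323,12.677) -> (-3.071,16.071) [heading=135, draw]
FD 2.6: (-3.071,16.071) -> (-4.91,17.91) [heading=135, draw]
REPEAT 3 [
  -- iteration 1/3 --
  PU: pen up
  REPEAT 2 [
    -- iteration 1/2 --
    LT 270: heading 135 -> 45
    FD 11.3: (-4.91,17.91) -> (3.081,25.9) [heading=45, move]
    BK 10: (3.081,25.9) -> (-3.99,18.829) [heading=45, move]
    -- iteration 2/2 --
    LT 270: heading 45 -> 315
    FD 11.3: (-3.99,18.829) -> (4,10.838) [heading=315, move]
    BK 10: (4,10.838) -> (-3.071,17.91) [heading=315, move]
  ]
  -- iteration 2/3 --
  PU: pen up
  REPEAT 2 [
    -- iteration 1/2 --
    LT 270: heading 315 -> 225
    FD 11.3: (-3.071,17.91) -> (-11.061,9.919) [heading=225, move]
    BK 10: (-11.061,9.919) -> (-3.99,16.99) [heading=225, move]
    -- iteration 2/2 --
    LT 270: heading 225 -> 135
    FD 11.3: (-3.99,16.99) -> (-11.981,24.981) [heading=135, move]
    BK 10: (-11.981,24.981) -> (-4.91,17.91) [heading=135, move]
  ]
  -- iteration 3/3 --
  PU: pen up
  REPEAT 2 [
    -- iteration 1/2 --
    LT 270: heading 135 -> 45
    FD 11.3: (-4.91,17.91) -> (3.081,25.9) [heading=45, move]
    BK 10: (3.081,25.9) -> (-3.99,18.829) [heading=45, move]
    -- iteration 2/2 --
    LT 270: heading 45 -> 315
    FD 11.3: (-3.99,18.829) -> (4,10.838) [heading=315, move]
    BK 10: (4,10.838) -> (-3.071,17.91) [heading=315, move]
  ]
]
RT 65: heading 315 -> 250
LT 290: heading 250 -> 180
PU: pen up
LT 90: heading 180 -> 270
Final: pos=(-3.071,17.91), heading=270, 3 segment(s) drawn

Segment endpoints: x in {-4.91, -3.071, 0.323, 4}, y in {9, 12.677, 16.071, 17.91}
xmin=-4.91, ymin=9, xmax=4, ymax=17.91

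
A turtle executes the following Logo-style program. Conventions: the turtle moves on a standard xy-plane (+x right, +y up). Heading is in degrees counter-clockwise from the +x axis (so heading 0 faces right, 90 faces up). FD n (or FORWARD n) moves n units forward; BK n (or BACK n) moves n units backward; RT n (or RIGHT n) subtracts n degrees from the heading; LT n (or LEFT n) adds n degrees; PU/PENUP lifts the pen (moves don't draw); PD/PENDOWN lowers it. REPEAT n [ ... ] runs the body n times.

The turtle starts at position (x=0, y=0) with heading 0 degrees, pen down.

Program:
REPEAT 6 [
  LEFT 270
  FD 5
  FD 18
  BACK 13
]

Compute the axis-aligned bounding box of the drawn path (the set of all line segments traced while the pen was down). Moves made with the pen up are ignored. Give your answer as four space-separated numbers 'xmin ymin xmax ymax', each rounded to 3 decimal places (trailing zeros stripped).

Executing turtle program step by step:
Start: pos=(0,0), heading=0, pen down
REPEAT 6 [
  -- iteration 1/6 --
  LT 270: heading 0 -> 270
  FD 5: (0,0) -> (0,-5) [heading=270, draw]
  FD 18: (0,-5) -> (0,-23) [heading=270, draw]
  BK 13: (0,-23) -> (0,-10) [heading=270, draw]
  -- iteration 2/6 --
  LT 270: heading 270 -> 180
  FD 5: (0,-10) -> (-5,-10) [heading=180, draw]
  FD 18: (-5,-10) -> (-23,-10) [heading=180, draw]
  BK 13: (-23,-10) -> (-10,-10) [heading=180, draw]
  -- iteration 3/6 --
  LT 270: heading 180 -> 90
  FD 5: (-10,-10) -> (-10,-5) [heading=90, draw]
  FD 18: (-10,-5) -> (-10,13) [heading=90, draw]
  BK 13: (-10,13) -> (-10,0) [heading=90, draw]
  -- iteration 4/6 --
  LT 270: heading 90 -> 0
  FD 5: (-10,0) -> (-5,0) [heading=0, draw]
  FD 18: (-5,0) -> (13,0) [heading=0, draw]
  BK 13: (13,0) -> (0,0) [heading=0, draw]
  -- iteration 5/6 --
  LT 270: heading 0 -> 270
  FD 5: (0,0) -> (0,-5) [heading=270, draw]
  FD 18: (0,-5) -> (0,-23) [heading=270, draw]
  BK 13: (0,-23) -> (0,-10) [heading=270, draw]
  -- iteration 6/6 --
  LT 270: heading 270 -> 180
  FD 5: (0,-10) -> (-5,-10) [heading=180, draw]
  FD 18: (-5,-10) -> (-23,-10) [heading=180, draw]
  BK 13: (-23,-10) -> (-10,-10) [heading=180, draw]
]
Final: pos=(-10,-10), heading=180, 18 segment(s) drawn

Segment endpoints: x in {-23, -23, -10, -10, -10, -10, -5, -5, -5, 0, 0, 0, 0, 0, 0, 0, 0, 13}, y in {-23, -23, -10, -10, -10, -10, -10, -10, -10, -5, -5, -5, 0, 0, 0, 0, 0, 13}
xmin=-23, ymin=-23, xmax=13, ymax=13

Answer: -23 -23 13 13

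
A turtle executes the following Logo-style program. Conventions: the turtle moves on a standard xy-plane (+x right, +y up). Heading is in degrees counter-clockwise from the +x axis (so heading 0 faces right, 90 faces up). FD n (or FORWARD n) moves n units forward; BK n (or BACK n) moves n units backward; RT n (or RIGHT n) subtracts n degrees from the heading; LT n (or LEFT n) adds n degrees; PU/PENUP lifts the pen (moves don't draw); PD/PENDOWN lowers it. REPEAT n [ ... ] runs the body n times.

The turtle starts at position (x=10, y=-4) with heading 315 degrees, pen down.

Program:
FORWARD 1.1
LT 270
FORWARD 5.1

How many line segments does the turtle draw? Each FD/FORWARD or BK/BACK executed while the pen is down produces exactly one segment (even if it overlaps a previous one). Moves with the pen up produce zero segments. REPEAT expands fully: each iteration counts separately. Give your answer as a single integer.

Answer: 2

Derivation:
Executing turtle program step by step:
Start: pos=(10,-4), heading=315, pen down
FD 1.1: (10,-4) -> (10.778,-4.778) [heading=315, draw]
LT 270: heading 315 -> 225
FD 5.1: (10.778,-4.778) -> (7.172,-8.384) [heading=225, draw]
Final: pos=(7.172,-8.384), heading=225, 2 segment(s) drawn
Segments drawn: 2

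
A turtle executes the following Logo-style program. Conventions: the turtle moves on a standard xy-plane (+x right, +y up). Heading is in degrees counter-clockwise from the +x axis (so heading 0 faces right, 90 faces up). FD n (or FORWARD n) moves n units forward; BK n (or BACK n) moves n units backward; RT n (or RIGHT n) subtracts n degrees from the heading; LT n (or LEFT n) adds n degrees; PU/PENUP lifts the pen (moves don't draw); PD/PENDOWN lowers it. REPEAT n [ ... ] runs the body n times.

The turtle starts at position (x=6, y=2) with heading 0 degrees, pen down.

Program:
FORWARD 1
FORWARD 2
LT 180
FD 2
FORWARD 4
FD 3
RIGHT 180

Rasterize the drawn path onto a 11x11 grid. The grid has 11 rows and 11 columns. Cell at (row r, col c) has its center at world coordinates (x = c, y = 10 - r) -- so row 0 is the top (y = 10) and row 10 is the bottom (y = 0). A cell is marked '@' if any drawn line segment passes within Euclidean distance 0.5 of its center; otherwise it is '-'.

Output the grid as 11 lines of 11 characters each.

Answer: -----------
-----------
-----------
-----------
-----------
-----------
-----------
-----------
@@@@@@@@@@-
-----------
-----------

Derivation:
Segment 0: (6,2) -> (7,2)
Segment 1: (7,2) -> (9,2)
Segment 2: (9,2) -> (7,2)
Segment 3: (7,2) -> (3,2)
Segment 4: (3,2) -> (0,2)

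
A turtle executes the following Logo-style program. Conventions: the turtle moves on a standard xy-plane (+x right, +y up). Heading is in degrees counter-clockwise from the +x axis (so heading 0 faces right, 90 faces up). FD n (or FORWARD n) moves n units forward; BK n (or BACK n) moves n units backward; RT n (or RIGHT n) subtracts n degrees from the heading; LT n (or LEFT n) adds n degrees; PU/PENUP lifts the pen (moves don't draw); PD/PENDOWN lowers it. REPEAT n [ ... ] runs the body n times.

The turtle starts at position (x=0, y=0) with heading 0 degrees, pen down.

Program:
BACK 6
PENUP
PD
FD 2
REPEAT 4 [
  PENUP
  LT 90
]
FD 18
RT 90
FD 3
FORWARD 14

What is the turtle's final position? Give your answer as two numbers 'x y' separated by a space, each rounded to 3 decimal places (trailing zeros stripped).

Executing turtle program step by step:
Start: pos=(0,0), heading=0, pen down
BK 6: (0,0) -> (-6,0) [heading=0, draw]
PU: pen up
PD: pen down
FD 2: (-6,0) -> (-4,0) [heading=0, draw]
REPEAT 4 [
  -- iteration 1/4 --
  PU: pen up
  LT 90: heading 0 -> 90
  -- iteration 2/4 --
  PU: pen up
  LT 90: heading 90 -> 180
  -- iteration 3/4 --
  PU: pen up
  LT 90: heading 180 -> 270
  -- iteration 4/4 --
  PU: pen up
  LT 90: heading 270 -> 0
]
FD 18: (-4,0) -> (14,0) [heading=0, move]
RT 90: heading 0 -> 270
FD 3: (14,0) -> (14,-3) [heading=270, move]
FD 14: (14,-3) -> (14,-17) [heading=270, move]
Final: pos=(14,-17), heading=270, 2 segment(s) drawn

Answer: 14 -17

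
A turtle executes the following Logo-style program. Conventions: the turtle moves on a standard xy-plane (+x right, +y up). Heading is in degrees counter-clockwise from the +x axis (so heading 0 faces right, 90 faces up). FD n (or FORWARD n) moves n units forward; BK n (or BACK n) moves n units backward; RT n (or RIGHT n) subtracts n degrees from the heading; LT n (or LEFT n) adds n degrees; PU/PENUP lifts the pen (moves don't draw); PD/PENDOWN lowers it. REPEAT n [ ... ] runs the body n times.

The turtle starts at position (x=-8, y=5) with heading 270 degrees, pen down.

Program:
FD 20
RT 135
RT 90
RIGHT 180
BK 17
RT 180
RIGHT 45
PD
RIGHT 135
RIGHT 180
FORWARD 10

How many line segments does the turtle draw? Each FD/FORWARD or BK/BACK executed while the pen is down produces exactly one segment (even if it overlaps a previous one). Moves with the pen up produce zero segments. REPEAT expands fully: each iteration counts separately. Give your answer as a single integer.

Answer: 3

Derivation:
Executing turtle program step by step:
Start: pos=(-8,5), heading=270, pen down
FD 20: (-8,5) -> (-8,-15) [heading=270, draw]
RT 135: heading 270 -> 135
RT 90: heading 135 -> 45
RT 180: heading 45 -> 225
BK 17: (-8,-15) -> (4.021,-2.979) [heading=225, draw]
RT 180: heading 225 -> 45
RT 45: heading 45 -> 0
PD: pen down
RT 135: heading 0 -> 225
RT 180: heading 225 -> 45
FD 10: (4.021,-2.979) -> (11.092,4.092) [heading=45, draw]
Final: pos=(11.092,4.092), heading=45, 3 segment(s) drawn
Segments drawn: 3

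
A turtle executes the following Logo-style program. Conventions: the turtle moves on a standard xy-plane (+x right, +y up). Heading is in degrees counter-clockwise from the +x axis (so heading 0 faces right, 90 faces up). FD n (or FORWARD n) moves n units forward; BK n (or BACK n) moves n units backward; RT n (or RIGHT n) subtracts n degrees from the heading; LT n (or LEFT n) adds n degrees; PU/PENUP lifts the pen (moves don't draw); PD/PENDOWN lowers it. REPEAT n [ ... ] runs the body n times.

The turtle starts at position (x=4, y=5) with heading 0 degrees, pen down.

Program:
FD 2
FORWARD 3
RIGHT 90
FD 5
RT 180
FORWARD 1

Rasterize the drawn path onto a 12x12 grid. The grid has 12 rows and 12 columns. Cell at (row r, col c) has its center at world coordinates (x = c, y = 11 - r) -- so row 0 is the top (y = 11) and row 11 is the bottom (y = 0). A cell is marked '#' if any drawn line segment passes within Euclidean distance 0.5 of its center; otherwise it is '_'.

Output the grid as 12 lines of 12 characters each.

Segment 0: (4,5) -> (6,5)
Segment 1: (6,5) -> (9,5)
Segment 2: (9,5) -> (9,0)
Segment 3: (9,0) -> (9,1)

Answer: ____________
____________
____________
____________
____________
____________
____######__
_________#__
_________#__
_________#__
_________#__
_________#__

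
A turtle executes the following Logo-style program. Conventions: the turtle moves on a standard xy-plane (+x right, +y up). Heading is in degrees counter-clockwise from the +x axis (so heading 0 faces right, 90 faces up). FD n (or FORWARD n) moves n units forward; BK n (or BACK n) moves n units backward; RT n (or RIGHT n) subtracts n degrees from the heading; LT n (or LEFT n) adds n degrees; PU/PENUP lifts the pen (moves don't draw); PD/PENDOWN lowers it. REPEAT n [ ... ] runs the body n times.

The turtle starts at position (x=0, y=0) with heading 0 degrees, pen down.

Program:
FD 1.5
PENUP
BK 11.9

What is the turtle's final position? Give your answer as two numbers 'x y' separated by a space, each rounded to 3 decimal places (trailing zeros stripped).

Executing turtle program step by step:
Start: pos=(0,0), heading=0, pen down
FD 1.5: (0,0) -> (1.5,0) [heading=0, draw]
PU: pen up
BK 11.9: (1.5,0) -> (-10.4,0) [heading=0, move]
Final: pos=(-10.4,0), heading=0, 1 segment(s) drawn

Answer: -10.4 0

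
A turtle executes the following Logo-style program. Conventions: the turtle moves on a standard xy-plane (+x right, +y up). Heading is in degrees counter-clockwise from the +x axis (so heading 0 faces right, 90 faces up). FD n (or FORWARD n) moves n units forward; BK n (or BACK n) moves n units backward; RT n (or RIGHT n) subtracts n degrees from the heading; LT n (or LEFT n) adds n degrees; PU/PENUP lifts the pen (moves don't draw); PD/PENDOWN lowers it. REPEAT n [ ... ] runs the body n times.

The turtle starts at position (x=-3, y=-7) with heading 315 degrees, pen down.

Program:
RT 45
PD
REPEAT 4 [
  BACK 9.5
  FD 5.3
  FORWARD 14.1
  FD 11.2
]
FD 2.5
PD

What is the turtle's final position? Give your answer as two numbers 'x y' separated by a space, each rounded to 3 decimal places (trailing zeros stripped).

Answer: -3 -93.9

Derivation:
Executing turtle program step by step:
Start: pos=(-3,-7), heading=315, pen down
RT 45: heading 315 -> 270
PD: pen down
REPEAT 4 [
  -- iteration 1/4 --
  BK 9.5: (-3,-7) -> (-3,2.5) [heading=270, draw]
  FD 5.3: (-3,2.5) -> (-3,-2.8) [heading=270, draw]
  FD 14.1: (-3,-2.8) -> (-3,-16.9) [heading=270, draw]
  FD 11.2: (-3,-16.9) -> (-3,-28.1) [heading=270, draw]
  -- iteration 2/4 --
  BK 9.5: (-3,-28.1) -> (-3,-18.6) [heading=270, draw]
  FD 5.3: (-3,-18.6) -> (-3,-23.9) [heading=270, draw]
  FD 14.1: (-3,-23.9) -> (-3,-38) [heading=270, draw]
  FD 11.2: (-3,-38) -> (-3,-49.2) [heading=270, draw]
  -- iteration 3/4 --
  BK 9.5: (-3,-49.2) -> (-3,-39.7) [heading=270, draw]
  FD 5.3: (-3,-39.7) -> (-3,-45) [heading=270, draw]
  FD 14.1: (-3,-45) -> (-3,-59.1) [heading=270, draw]
  FD 11.2: (-3,-59.1) -> (-3,-70.3) [heading=270, draw]
  -- iteration 4/4 --
  BK 9.5: (-3,-70.3) -> (-3,-60.8) [heading=270, draw]
  FD 5.3: (-3,-60.8) -> (-3,-66.1) [heading=270, draw]
  FD 14.1: (-3,-66.1) -> (-3,-80.2) [heading=270, draw]
  FD 11.2: (-3,-80.2) -> (-3,-91.4) [heading=270, draw]
]
FD 2.5: (-3,-91.4) -> (-3,-93.9) [heading=270, draw]
PD: pen down
Final: pos=(-3,-93.9), heading=270, 17 segment(s) drawn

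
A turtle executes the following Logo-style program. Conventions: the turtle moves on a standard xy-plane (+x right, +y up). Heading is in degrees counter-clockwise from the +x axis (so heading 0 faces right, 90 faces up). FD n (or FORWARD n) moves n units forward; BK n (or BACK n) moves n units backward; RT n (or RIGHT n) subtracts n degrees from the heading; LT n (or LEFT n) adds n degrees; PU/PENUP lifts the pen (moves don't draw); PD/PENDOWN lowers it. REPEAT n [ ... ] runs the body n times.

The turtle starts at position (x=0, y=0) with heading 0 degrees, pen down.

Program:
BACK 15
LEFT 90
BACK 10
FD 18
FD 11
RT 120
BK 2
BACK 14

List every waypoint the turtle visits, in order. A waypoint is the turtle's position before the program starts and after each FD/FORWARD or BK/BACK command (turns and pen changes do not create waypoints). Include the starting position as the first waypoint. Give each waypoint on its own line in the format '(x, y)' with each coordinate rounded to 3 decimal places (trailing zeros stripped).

Answer: (0, 0)
(-15, 0)
(-15, -10)
(-15, 8)
(-15, 19)
(-16.732, 20)
(-28.856, 27)

Derivation:
Executing turtle program step by step:
Start: pos=(0,0), heading=0, pen down
BK 15: (0,0) -> (-15,0) [heading=0, draw]
LT 90: heading 0 -> 90
BK 10: (-15,0) -> (-15,-10) [heading=90, draw]
FD 18: (-15,-10) -> (-15,8) [heading=90, draw]
FD 11: (-15,8) -> (-15,19) [heading=90, draw]
RT 120: heading 90 -> 330
BK 2: (-15,19) -> (-16.732,20) [heading=330, draw]
BK 14: (-16.732,20) -> (-28.856,27) [heading=330, draw]
Final: pos=(-28.856,27), heading=330, 6 segment(s) drawn
Waypoints (7 total):
(0, 0)
(-15, 0)
(-15, -10)
(-15, 8)
(-15, 19)
(-16.732, 20)
(-28.856, 27)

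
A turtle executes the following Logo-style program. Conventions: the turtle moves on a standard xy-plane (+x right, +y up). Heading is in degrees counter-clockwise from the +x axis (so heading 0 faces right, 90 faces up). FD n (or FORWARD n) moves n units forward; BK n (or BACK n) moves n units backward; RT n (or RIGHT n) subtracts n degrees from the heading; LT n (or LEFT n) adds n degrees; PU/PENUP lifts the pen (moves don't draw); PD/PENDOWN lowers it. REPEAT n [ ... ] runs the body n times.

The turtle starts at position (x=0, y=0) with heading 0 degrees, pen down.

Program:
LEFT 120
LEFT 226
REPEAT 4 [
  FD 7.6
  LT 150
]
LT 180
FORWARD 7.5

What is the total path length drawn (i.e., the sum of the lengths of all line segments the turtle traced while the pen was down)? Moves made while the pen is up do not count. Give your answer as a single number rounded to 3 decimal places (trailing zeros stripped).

Executing turtle program step by step:
Start: pos=(0,0), heading=0, pen down
LT 120: heading 0 -> 120
LT 226: heading 120 -> 346
REPEAT 4 [
  -- iteration 1/4 --
  FD 7.6: (0,0) -> (7.374,-1.839) [heading=346, draw]
  LT 150: heading 346 -> 136
  -- iteration 2/4 --
  FD 7.6: (7.374,-1.839) -> (1.907,3.441) [heading=136, draw]
  LT 150: heading 136 -> 286
  -- iteration 3/4 --
  FD 7.6: (1.907,3.441) -> (4.002,-3.865) [heading=286, draw]
  LT 150: heading 286 -> 76
  -- iteration 4/4 --
  FD 7.6: (4.002,-3.865) -> (5.841,3.509) [heading=76, draw]
  LT 150: heading 76 -> 226
]
LT 180: heading 226 -> 46
FD 7.5: (5.841,3.509) -> (11.051,8.905) [heading=46, draw]
Final: pos=(11.051,8.905), heading=46, 5 segment(s) drawn

Segment lengths:
  seg 1: (0,0) -> (7.374,-1.839), length = 7.6
  seg 2: (7.374,-1.839) -> (1.907,3.441), length = 7.6
  seg 3: (1.907,3.441) -> (4.002,-3.865), length = 7.6
  seg 4: (4.002,-3.865) -> (5.841,3.509), length = 7.6
  seg 5: (5.841,3.509) -> (11.051,8.905), length = 7.5
Total = 37.9

Answer: 37.9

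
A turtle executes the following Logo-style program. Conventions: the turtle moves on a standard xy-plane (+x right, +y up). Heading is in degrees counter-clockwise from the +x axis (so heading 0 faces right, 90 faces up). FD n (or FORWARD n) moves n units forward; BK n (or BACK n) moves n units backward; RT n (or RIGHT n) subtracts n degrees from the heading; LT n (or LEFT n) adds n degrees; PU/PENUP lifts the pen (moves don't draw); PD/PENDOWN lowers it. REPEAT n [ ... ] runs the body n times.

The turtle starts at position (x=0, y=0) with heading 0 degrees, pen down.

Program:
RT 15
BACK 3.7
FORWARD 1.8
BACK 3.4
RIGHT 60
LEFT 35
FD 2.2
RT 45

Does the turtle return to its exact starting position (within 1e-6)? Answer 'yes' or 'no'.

Answer: no

Derivation:
Executing turtle program step by step:
Start: pos=(0,0), heading=0, pen down
RT 15: heading 0 -> 345
BK 3.7: (0,0) -> (-3.574,0.958) [heading=345, draw]
FD 1.8: (-3.574,0.958) -> (-1.835,0.492) [heading=345, draw]
BK 3.4: (-1.835,0.492) -> (-5.119,1.372) [heading=345, draw]
RT 60: heading 345 -> 285
LT 35: heading 285 -> 320
FD 2.2: (-5.119,1.372) -> (-3.434,-0.042) [heading=320, draw]
RT 45: heading 320 -> 275
Final: pos=(-3.434,-0.042), heading=275, 4 segment(s) drawn

Start position: (0, 0)
Final position: (-3.434, -0.042)
Distance = 3.434; >= 1e-6 -> NOT closed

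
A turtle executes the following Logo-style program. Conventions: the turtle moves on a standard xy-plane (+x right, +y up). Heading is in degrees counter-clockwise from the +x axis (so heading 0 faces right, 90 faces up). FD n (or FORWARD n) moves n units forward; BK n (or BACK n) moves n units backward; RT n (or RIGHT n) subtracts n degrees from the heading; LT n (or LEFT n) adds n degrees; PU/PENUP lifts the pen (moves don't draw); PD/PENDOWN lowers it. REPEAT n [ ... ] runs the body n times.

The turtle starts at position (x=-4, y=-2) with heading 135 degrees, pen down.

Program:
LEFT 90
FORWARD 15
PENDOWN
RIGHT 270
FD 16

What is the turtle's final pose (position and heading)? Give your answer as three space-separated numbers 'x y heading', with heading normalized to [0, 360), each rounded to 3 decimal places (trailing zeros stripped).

Executing turtle program step by step:
Start: pos=(-4,-2), heading=135, pen down
LT 90: heading 135 -> 225
FD 15: (-4,-2) -> (-14.607,-12.607) [heading=225, draw]
PD: pen down
RT 270: heading 225 -> 315
FD 16: (-14.607,-12.607) -> (-3.293,-23.92) [heading=315, draw]
Final: pos=(-3.293,-23.92), heading=315, 2 segment(s) drawn

Answer: -3.293 -23.92 315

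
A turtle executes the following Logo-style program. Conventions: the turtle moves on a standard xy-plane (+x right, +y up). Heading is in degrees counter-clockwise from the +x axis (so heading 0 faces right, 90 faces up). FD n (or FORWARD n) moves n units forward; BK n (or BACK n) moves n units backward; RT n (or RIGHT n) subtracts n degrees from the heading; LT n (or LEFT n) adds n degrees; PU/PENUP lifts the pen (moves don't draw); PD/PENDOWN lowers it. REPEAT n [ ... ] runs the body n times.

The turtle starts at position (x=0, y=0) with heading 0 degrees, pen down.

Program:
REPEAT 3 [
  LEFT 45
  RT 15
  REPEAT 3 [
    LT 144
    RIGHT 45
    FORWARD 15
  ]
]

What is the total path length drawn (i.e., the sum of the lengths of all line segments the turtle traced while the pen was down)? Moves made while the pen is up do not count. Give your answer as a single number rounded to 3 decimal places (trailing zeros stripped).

Answer: 135

Derivation:
Executing turtle program step by step:
Start: pos=(0,0), heading=0, pen down
REPEAT 3 [
  -- iteration 1/3 --
  LT 45: heading 0 -> 45
  RT 15: heading 45 -> 30
  REPEAT 3 [
    -- iteration 1/3 --
    LT 144: heading 30 -> 174
    RT 45: heading 174 -> 129
    FD 15: (0,0) -> (-9.44,11.657) [heading=129, draw]
    -- iteration 2/3 --
    LT 144: heading 129 -> 273
    RT 45: heading 273 -> 228
    FD 15: (-9.44,11.657) -> (-19.477,0.51) [heading=228, draw]
    -- iteration 3/3 --
    LT 144: heading 228 -> 12
    RT 45: heading 12 -> 327
    FD 15: (-19.477,0.51) -> (-6.897,-7.66) [heading=327, draw]
  ]
  -- iteration 2/3 --
  LT 45: heading 327 -> 12
  RT 15: heading 12 -> 357
  REPEAT 3 [
    -- iteration 1/3 --
    LT 144: heading 357 -> 141
    RT 45: heading 141 -> 96
    FD 15: (-6.897,-7.66) -> (-8.465,7.258) [heading=96, draw]
    -- iteration 2/3 --
    LT 144: heading 96 -> 240
    RT 45: heading 240 -> 195
    FD 15: (-8.465,7.258) -> (-22.954,3.376) [heading=195, draw]
    -- iteration 3/3 --
    LT 144: heading 195 -> 339
    RT 45: heading 339 -> 294
    FD 15: (-22.954,3.376) -> (-16.852,-10.327) [heading=294, draw]
  ]
  -- iteration 3/3 --
  LT 45: heading 294 -> 339
  RT 15: heading 339 -> 324
  REPEAT 3 [
    -- iteration 1/3 --
    LT 144: heading 324 -> 108
    RT 45: heading 108 -> 63
    FD 15: (-16.852,-10.327) -> (-10.043,3.038) [heading=63, draw]
    -- iteration 2/3 --
    LT 144: heading 63 -> 207
    RT 45: heading 207 -> 162
    FD 15: (-10.043,3.038) -> (-24.308,7.673) [heading=162, draw]
    -- iteration 3/3 --
    LT 144: heading 162 -> 306
    RT 45: heading 306 -> 261
    FD 15: (-24.308,7.673) -> (-26.655,-7.142) [heading=261, draw]
  ]
]
Final: pos=(-26.655,-7.142), heading=261, 9 segment(s) drawn

Segment lengths:
  seg 1: (0,0) -> (-9.44,11.657), length = 15
  seg 2: (-9.44,11.657) -> (-19.477,0.51), length = 15
  seg 3: (-19.477,0.51) -> (-6.897,-7.66), length = 15
  seg 4: (-6.897,-7.66) -> (-8.465,7.258), length = 15
  seg 5: (-8.465,7.258) -> (-22.954,3.376), length = 15
  seg 6: (-22.954,3.376) -> (-16.852,-10.327), length = 15
  seg 7: (-16.852,-10.327) -> (-10.043,3.038), length = 15
  seg 8: (-10.043,3.038) -> (-24.308,7.673), length = 15
  seg 9: (-24.308,7.673) -> (-26.655,-7.142), length = 15
Total = 135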